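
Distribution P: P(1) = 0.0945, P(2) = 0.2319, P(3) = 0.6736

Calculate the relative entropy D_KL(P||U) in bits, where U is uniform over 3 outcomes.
0.3904 bits

U(i) = 1/3 for all i

D_KL(P||U) = Σ P(x) log₂(P(x) / (1/3))
           = Σ P(x) log₂(P(x)) + log₂(3)
           = log₂(3) - H(P)

H(P) = -Σ P(x) log₂(P(x)):
  -P(1)·log₂(P(1)) = -(0.0945)·log₂(0.0945) = 0.32163
  -P(2)·log₂(P(2)) = -(0.2319)·log₂(0.2319) = 0.48894
  -P(3)·log₂(P(3)) = -(0.6736)·log₂(0.6736) = 0.38398
H(P) = 0.32163 + 0.48894 + 0.38398 = 1.19455 bits

log₂(3) = 1.58496 bits

D_KL(P||U) = 1.58496 - 1.19455 = 0.39041 ≈ 0.3904 bits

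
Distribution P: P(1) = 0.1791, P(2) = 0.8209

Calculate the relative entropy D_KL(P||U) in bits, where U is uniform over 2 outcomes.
0.3219 bits

U(i) = 1/2 for all i

D_KL(P||U) = Σ P(x) log₂(P(x) / (1/2))
           = Σ P(x) log₂(P(x)) + log₂(2)
           = log₂(2) - H(P)

H(P) = -Σ P(x) log₂(P(x)):
  -P(1)·log₂(P(1)) = -(0.1791)·log₂(0.1791) = 0.44438
  -P(2)·log₂(P(2)) = -(0.8209)·log₂(0.8209) = 0.23373
H(P) = 0.44438 + 0.23373 = 0.67811 bits

log₂(2) = 1.00000 bits

D_KL(P||U) = 1.00000 - 0.67811 = 0.32189 ≈ 0.3219 bits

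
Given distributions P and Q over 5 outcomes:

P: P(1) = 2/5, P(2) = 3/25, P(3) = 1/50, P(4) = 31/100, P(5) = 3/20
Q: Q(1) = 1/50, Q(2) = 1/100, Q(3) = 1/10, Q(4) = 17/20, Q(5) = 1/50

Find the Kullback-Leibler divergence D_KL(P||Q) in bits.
2.0975 bits

D_KL(P||Q) = Σ P(x) log₂(P(x)/Q(x))

Computing term by term:
  P(1)·log₂(P(1)/Q(1)) = (2/5)·log₂((2/5)/(1/50)) = 1.72877
  P(2)·log₂(P(2)/Q(2)) = (3/25)·log₂((3/25)/(1/100)) = 0.43020
  P(3)·log₂(P(3)/Q(3)) = (1/50)·log₂((1/50)/(1/10)) = -0.04644
  P(4)·log₂(P(4)/Q(4)) = (31/100)·log₂((31/100)/(17/20)) = -0.45111
  P(5)·log₂(P(5)/Q(5)) = (3/20)·log₂((3/20)/(1/50)) = 0.43603

D_KL(P||Q) = 1.72877 + 0.43020 - 0.04644 - 0.45111 + 0.43603 = 2.09745 ≈ 2.0975 bits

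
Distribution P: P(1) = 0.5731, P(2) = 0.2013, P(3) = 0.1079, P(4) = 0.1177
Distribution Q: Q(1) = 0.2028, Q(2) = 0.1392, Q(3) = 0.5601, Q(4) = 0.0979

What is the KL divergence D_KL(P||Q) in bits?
0.7410 bits

D_KL(P||Q) = Σ P(x) log₂(P(x)/Q(x))

Computing term by term:
  P(1)·log₂(P(1)/Q(1)) = 0.5731·log₂(0.5731/0.2028) = 0.85892
  P(2)·log₂(P(2)/Q(2)) = 0.2013·log₂(0.2013/0.1392) = 0.10713
  P(3)·log₂(P(3)/Q(3)) = 0.1079·log₂(0.1079/0.5601) = -0.25637
  P(4)·log₂(P(4)/Q(4)) = 0.1177·log₂(0.1177/0.0979) = 0.03128

D_KL(P||Q) = 0.85892 + 0.10713 - 0.25637 + 0.03128 = 0.74096 ≈ 0.7410 bits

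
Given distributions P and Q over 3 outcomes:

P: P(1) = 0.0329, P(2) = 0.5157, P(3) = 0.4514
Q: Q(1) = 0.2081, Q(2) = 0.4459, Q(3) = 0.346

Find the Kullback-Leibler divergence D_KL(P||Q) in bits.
0.1938 bits

D_KL(P||Q) = Σ P(x) log₂(P(x)/Q(x))

Computing term by term:
  P(1)·log₂(P(1)/Q(1)) = 0.0329·log₂(0.0329/0.2081) = -0.08755
  P(2)·log₂(P(2)/Q(2)) = 0.5157·log₂(0.5157/0.4459) = 0.10820
  P(3)·log₂(P(3)/Q(3)) = 0.4514·log₂(0.4514/0.346) = 0.17317

D_KL(P||Q) = -0.08755 + 0.10820 + 0.17317 = 0.19382 ≈ 0.1938 bits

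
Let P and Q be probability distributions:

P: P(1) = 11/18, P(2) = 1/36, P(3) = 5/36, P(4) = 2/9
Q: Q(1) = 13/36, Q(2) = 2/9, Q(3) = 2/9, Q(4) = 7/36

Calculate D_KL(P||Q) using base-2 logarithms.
0.3291 bits

D_KL(P||Q) = Σ P(x) log₂(P(x)/Q(x))

Computing term by term:
  P(1)·log₂(P(1)/Q(1)) = (11/18)·log₂((11/18)/(13/36)) = 0.46383
  P(2)·log₂(P(2)/Q(2)) = (1/36)·log₂((1/36)/(2/9)) = -0.08333
  P(3)·log₂(P(3)/Q(3)) = (5/36)·log₂((5/36)/(2/9)) = -0.09418
  P(4)·log₂(P(4)/Q(4)) = (2/9)·log₂((2/9)/(7/36)) = 0.04281

D_KL(P||Q) = 0.46383 - 0.08333 - 0.09418 + 0.04281 = 0.32913 ≈ 0.3291 bits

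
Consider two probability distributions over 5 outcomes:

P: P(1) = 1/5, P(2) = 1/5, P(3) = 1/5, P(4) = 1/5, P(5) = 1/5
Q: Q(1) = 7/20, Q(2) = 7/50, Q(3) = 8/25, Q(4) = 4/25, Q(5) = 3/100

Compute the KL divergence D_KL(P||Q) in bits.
0.4176 bits

D_KL(P||Q) = Σ P(x) log₂(P(x)/Q(x))

Computing term by term:
  P(1)·log₂(P(1)/Q(1)) = (1/5)·log₂((1/5)/(7/20)) = -0.16147
  P(2)·log₂(P(2)/Q(2)) = (1/5)·log₂((1/5)/(7/50)) = 0.10291
  P(3)·log₂(P(3)/Q(3)) = (1/5)·log₂((1/5)/(8/25)) = -0.13561
  P(4)·log₂(P(4)/Q(4)) = (1/5)·log₂((1/5)/(4/25)) = 0.06439
  P(5)·log₂(P(5)/Q(5)) = (1/5)·log₂((1/5)/(3/100)) = 0.54739

D_KL(P||Q) = -0.16147 + 0.10291 - 0.13561 + 0.06439 + 0.54739 = 0.41761 ≈ 0.4176 bits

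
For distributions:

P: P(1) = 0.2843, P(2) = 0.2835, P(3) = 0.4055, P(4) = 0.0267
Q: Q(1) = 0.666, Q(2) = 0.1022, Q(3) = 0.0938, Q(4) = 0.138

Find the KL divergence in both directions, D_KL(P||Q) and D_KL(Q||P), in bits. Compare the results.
D_KL(P||Q) = 0.8613 bits, D_KL(Q||P) = 0.7964 bits. D_KL(P||Q) is larger than D_KL(Q||P) by 0.0649 bits; the two directions differ.

D_KL(P||Q) = Σ P(x) log₂(P(x)/Q(x))

Computing term by term:
  P(1)·log₂(P(1)/Q(1)) = 0.2843·log₂(0.2843/0.666) = -0.34915
  P(2)·log₂(P(2)/Q(2)) = 0.2835·log₂(0.2835/0.1022) = 0.41730
  P(3)·log₂(P(3)/Q(3)) = 0.4055·log₂(0.4055/0.0938) = 0.85643
  P(4)·log₂(P(4)/Q(4)) = 0.0267·log₂(0.0267/0.138) = -0.06327

D_KL(P||Q) = -0.34915 + 0.41730 + 0.85643 - 0.06327 = 0.86131 ≈ 0.8613 bits

D_KL(Q||P) = Σ Q(x) log₂(Q(x)/P(x))

Computing term by term:
  Q(1)·log₂(Q(1)/P(1)) = 0.666·log₂(0.666/0.2843) = 0.81792
  Q(2)·log₂(Q(2)/P(2)) = 0.1022·log₂(0.1022/0.2835) = -0.15043
  Q(3)·log₂(Q(3)/P(3)) = 0.0938·log₂(0.0938/0.4055) = -0.19811
  Q(4)·log₂(Q(4)/P(4)) = 0.138·log₂(0.138/0.0267) = 0.32703

D_KL(Q||P) = 0.81792 - 0.15043 - 0.19811 + 0.32703 = 0.79641 ≈ 0.7964 bits

These are NOT equal (difference: 0.0649 bits). KL divergence is asymmetric: D_KL(P||Q) ≠ D_KL(Q||P) in general.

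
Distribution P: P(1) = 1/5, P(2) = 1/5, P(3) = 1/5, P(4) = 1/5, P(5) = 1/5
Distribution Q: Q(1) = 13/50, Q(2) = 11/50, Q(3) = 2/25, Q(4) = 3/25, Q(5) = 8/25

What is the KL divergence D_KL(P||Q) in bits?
0.1730 bits

D_KL(P||Q) = Σ P(x) log₂(P(x)/Q(x))

Computing term by term:
  P(1)·log₂(P(1)/Q(1)) = (1/5)·log₂((1/5)/(13/50)) = -0.07570
  P(2)·log₂(P(2)/Q(2)) = (1/5)·log₂((1/5)/(11/50)) = -0.02750
  P(3)·log₂(P(3)/Q(3)) = (1/5)·log₂((1/5)/(2/25)) = 0.26439
  P(4)·log₂(P(4)/Q(4)) = (1/5)·log₂((1/5)/(3/25)) = 0.14739
  P(5)·log₂(P(5)/Q(5)) = (1/5)·log₂((1/5)/(8/25)) = -0.13561

D_KL(P||Q) = -0.07570 - 0.02750 + 0.26439 + 0.14739 - 0.13561 = 0.17297 ≈ 0.1730 bits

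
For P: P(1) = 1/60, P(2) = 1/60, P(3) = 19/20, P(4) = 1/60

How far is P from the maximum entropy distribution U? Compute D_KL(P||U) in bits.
1.6344 bits

U(i) = 1/4 for all i

D_KL(P||U) = Σ P(x) log₂(P(x) / (1/4))
           = Σ P(x) log₂(P(x)) + log₂(4)
           = log₂(4) - H(P)

H(P) = -Σ P(x) log₂(P(x)):
  -P(1)·log₂(P(1)) = -(1/60)·log₂(1/60) = 0.09845
  -P(2)·log₂(P(2)) = -(1/60)·log₂(1/60) = 0.09845
  -P(3)·log₂(P(3)) = -(19/20)·log₂(19/20) = 0.07030
  -P(4)·log₂(P(4)) = -(1/60)·log₂(1/60) = 0.09845
H(P) = 0.09845 + 0.09845 + 0.07030 + 0.09845 = 0.36565 bits

log₂(4) = 2.00000 bits

D_KL(P||U) = 2.00000 - 0.36565 = 1.63435 ≈ 1.6344 bits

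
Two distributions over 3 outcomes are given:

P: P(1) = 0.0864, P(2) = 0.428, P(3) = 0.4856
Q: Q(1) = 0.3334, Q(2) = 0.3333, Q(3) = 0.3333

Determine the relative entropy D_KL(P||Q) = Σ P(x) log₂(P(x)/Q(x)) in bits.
0.2498 bits

D_KL(P||Q) = Σ P(x) log₂(P(x)/Q(x))

Computing term by term:
  P(1)·log₂(P(1)/Q(1)) = 0.0864·log₂(0.0864/0.3334) = -0.16832
  P(2)·log₂(P(2)/Q(2)) = 0.428·log₂(0.428/0.3333) = 0.15442
  P(3)·log₂(P(3)/Q(3)) = 0.4856·log₂(0.4856/0.3333) = 0.26366

D_KL(P||Q) = -0.16832 + 0.15442 + 0.26366 = 0.24976 ≈ 0.2498 bits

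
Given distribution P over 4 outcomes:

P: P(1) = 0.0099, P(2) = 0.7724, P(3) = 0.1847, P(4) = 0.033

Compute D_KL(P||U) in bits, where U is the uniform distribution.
1.0338 bits

U(i) = 1/4 for all i

D_KL(P||U) = Σ P(x) log₂(P(x) / (1/4))
           = Σ P(x) log₂(P(x)) + log₂(4)
           = log₂(4) - H(P)

H(P) = -Σ P(x) log₂(P(x)):
  -P(1)·log₂(P(1)) = -(0.0099)·log₂(0.0099) = 0.06592
  -P(2)·log₂(P(2)) = -(0.7724)·log₂(0.7724) = 0.28778
  -P(3)·log₂(P(3)) = -(0.1847)·log₂(0.1847) = 0.45007
  -P(4)·log₂(P(4)) = -(0.033)·log₂(0.033) = 0.16241
H(P) = 0.06592 + 0.28778 + 0.45007 + 0.16241 = 0.96618 bits

log₂(4) = 2.00000 bits

D_KL(P||U) = 2.00000 - 0.96618 = 1.03382 ≈ 1.0338 bits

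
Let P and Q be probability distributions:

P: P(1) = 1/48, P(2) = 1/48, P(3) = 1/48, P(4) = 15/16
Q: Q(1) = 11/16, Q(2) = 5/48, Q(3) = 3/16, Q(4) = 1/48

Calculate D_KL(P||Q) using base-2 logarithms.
4.9291 bits

D_KL(P||Q) = Σ P(x) log₂(P(x)/Q(x))

Computing term by term:
  P(1)·log₂(P(1)/Q(1)) = (1/48)·log₂((1/48)/(11/16)) = -0.10509
  P(2)·log₂(P(2)/Q(2)) = (1/48)·log₂((1/48)/(5/48)) = -0.04837
  P(3)·log₂(P(3)/Q(3)) = (1/48)·log₂((1/48)/(3/16)) = -0.06604
  P(4)·log₂(P(4)/Q(4)) = (15/16)·log₂((15/16)/(1/48)) = 5.14861

D_KL(P||Q) = -0.10509 - 0.04837 - 0.06604 + 5.14861 = 4.92911 ≈ 4.9291 bits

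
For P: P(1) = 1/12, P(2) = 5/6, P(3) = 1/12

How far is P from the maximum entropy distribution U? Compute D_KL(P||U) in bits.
0.7683 bits

U(i) = 1/3 for all i

D_KL(P||U) = Σ P(x) log₂(P(x) / (1/3))
           = Σ P(x) log₂(P(x)) + log₂(3)
           = log₂(3) - H(P)

H(P) = -Σ P(x) log₂(P(x)):
  -P(1)·log₂(P(1)) = -(1/12)·log₂(1/12) = 0.29875
  -P(2)·log₂(P(2)) = -(5/6)·log₂(5/6) = 0.21920
  -P(3)·log₂(P(3)) = -(1/12)·log₂(1/12) = 0.29875
H(P) = 0.29875 + 0.21920 + 0.29875 = 0.81670 bits

log₂(3) = 1.58496 bits

D_KL(P||U) = 1.58496 - 0.81670 = 0.76826 ≈ 0.7683 bits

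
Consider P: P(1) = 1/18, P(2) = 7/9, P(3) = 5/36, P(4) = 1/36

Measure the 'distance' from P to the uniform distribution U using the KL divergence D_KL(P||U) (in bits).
0.9472 bits

U(i) = 1/4 for all i

D_KL(P||U) = Σ P(x) log₂(P(x) / (1/4))
           = Σ P(x) log₂(P(x)) + log₂(4)
           = log₂(4) - H(P)

H(P) = -Σ P(x) log₂(P(x)):
  -P(1)·log₂(P(1)) = -(1/18)·log₂(1/18) = 0.23166
  -P(2)·log₂(P(2)) = -(7/9)·log₂(7/9) = 0.28200
  -P(3)·log₂(P(3)) = -(5/36)·log₂(5/36) = 0.39556
  -P(4)·log₂(P(4)) = -(1/36)·log₂(1/36) = 0.14361
H(P) = 0.23166 + 0.28200 + 0.39556 + 0.14361 = 1.05283 bits

log₂(4) = 2.00000 bits

D_KL(P||U) = 2.00000 - 1.05283 = 0.94717 ≈ 0.9472 bits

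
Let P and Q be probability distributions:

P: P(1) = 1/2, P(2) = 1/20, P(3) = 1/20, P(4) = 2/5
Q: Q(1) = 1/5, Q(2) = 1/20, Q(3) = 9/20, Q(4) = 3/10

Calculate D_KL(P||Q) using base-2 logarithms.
0.6685 bits

D_KL(P||Q) = Σ P(x) log₂(P(x)/Q(x))

Computing term by term:
  P(1)·log₂(P(1)/Q(1)) = (1/2)·log₂((1/2)/(1/5)) = 0.66096
  P(2)·log₂(P(2)/Q(2)) = (1/20)·log₂((1/20)/(1/20)) = 0.00000
  P(3)·log₂(P(3)/Q(3)) = (1/20)·log₂((1/20)/(9/20)) = -0.15850
  P(4)·log₂(P(4)/Q(4)) = (2/5)·log₂((2/5)/(3/10)) = 0.16601

D_KL(P||Q) = 0.66096 + 0.00000 - 0.15850 + 0.16601 = 0.66847 ≈ 0.6685 bits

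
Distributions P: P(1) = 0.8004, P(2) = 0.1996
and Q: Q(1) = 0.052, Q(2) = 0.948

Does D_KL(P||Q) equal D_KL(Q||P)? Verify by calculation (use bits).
D_KL(P||Q) = 2.7082 bits, D_KL(Q||P) = 1.9258 bits. No — D_KL(P||Q) ≠ D_KL(Q||P) for this pair.

D_KL(P||Q) = Σ P(x) log₂(P(x)/Q(x))

Computing term by term:
  P(1)·log₂(P(1)/Q(1)) = 0.8004·log₂(0.8004/0.052) = 3.15689
  P(2)·log₂(P(2)/Q(2)) = 0.1996·log₂(0.1996/0.948) = -0.44866

D_KL(P||Q) = 3.15689 - 0.44866 = 2.70823 ≈ 2.7082 bits

D_KL(Q||P) = Σ Q(x) log₂(Q(x)/P(x))

Computing term by term:
  Q(1)·log₂(Q(1)/P(1)) = 0.052·log₂(0.052/0.8004) = -0.20510
  Q(2)·log₂(Q(2)/P(2)) = 0.948·log₂(0.948/0.1996) = 2.13089

D_KL(Q||P) = -0.20510 + 2.13089 = 1.92579 ≈ 1.9258 bits

These are NOT equal (difference: 0.7824 bits). KL divergence is asymmetric: D_KL(P||Q) ≠ D_KL(Q||P) in general.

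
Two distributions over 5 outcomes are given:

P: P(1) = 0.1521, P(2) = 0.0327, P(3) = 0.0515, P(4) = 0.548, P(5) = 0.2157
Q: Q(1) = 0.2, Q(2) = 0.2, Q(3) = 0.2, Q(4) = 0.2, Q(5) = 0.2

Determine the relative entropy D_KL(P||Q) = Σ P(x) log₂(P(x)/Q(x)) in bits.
0.5741 bits

D_KL(P||Q) = Σ P(x) log₂(P(x)/Q(x))

Computing term by term:
  P(1)·log₂(P(1)/Q(1)) = 0.1521·log₂(0.1521/0.2) = -0.06008
  P(2)·log₂(P(2)/Q(2)) = 0.0327·log₂(0.0327/0.2) = -0.08543
  P(3)·log₂(P(3)/Q(3)) = 0.0515·log₂(0.0515/0.2) = -0.10080
  P(4)·log₂(P(4)/Q(4)) = 0.548·log₂(0.548/0.2) = 0.79689
  P(5)·log₂(P(5)/Q(5)) = 0.2157·log₂(0.2157/0.2) = 0.02352

D_KL(P||Q) = -0.06008 - 0.08543 - 0.10080 + 0.79689 + 0.02352 = 0.57410 ≈ 0.5741 bits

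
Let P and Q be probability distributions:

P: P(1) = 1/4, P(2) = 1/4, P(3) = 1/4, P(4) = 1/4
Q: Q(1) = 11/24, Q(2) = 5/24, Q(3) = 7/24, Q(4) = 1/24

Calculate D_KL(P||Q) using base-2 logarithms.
0.4378 bits

D_KL(P||Q) = Σ P(x) log₂(P(x)/Q(x))

Computing term by term:
  P(1)·log₂(P(1)/Q(1)) = (1/4)·log₂((1/4)/(11/24)) = -0.21862
  P(2)·log₂(P(2)/Q(2)) = (1/4)·log₂((1/4)/(5/24)) = 0.06576
  P(3)·log₂(P(3)/Q(3)) = (1/4)·log₂((1/4)/(7/24)) = -0.05560
  P(4)·log₂(P(4)/Q(4)) = (1/4)·log₂((1/4)/(1/24)) = 0.64624

D_KL(P||Q) = -0.21862 + 0.06576 - 0.05560 + 0.64624 = 0.43778 ≈ 0.4378 bits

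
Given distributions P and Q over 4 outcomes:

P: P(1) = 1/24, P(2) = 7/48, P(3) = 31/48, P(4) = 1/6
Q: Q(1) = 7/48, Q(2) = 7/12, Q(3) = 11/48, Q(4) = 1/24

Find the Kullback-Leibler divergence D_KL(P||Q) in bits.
0.9317 bits

D_KL(P||Q) = Σ P(x) log₂(P(x)/Q(x))

Computing term by term:
  P(1)·log₂(P(1)/Q(1)) = (1/24)·log₂((1/24)/(7/48)) = -0.07531
  P(2)·log₂(P(2)/Q(2)) = (7/48)·log₂((7/48)/(7/12)) = -0.29167
  P(3)·log₂(P(3)/Q(3)) = (31/48)·log₂((31/48)/(11/48)) = 0.96537
  P(4)·log₂(P(4)/Q(4)) = (1/6)·log₂((1/6)/(1/24)) = 0.33333

D_KL(P||Q) = -0.07531 - 0.29167 + 0.96537 + 0.33333 = 0.93172 ≈ 0.9317 bits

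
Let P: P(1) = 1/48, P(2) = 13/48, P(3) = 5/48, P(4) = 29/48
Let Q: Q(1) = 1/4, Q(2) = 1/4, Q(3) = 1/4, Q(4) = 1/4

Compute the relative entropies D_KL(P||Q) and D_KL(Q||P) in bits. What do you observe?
D_KL(P||Q) = 0.5941 bits, D_KL(Q||P) = 0.8649 bits. The two directions give different values (D_KL(Q||P) exceeds D_KL(P||Q) by 0.2708 bits): KL divergence is asymmetric.

D_KL(P||Q) = Σ P(x) log₂(P(x)/Q(x))

Computing term by term:
  P(1)·log₂(P(1)/Q(1)) = (1/48)·log₂((1/48)/(1/4)) = -0.07469
  P(2)·log₂(P(2)/Q(2)) = (13/48)·log₂((13/48)/(1/4)) = 0.03128
  P(3)·log₂(P(3)/Q(3)) = (5/48)·log₂((5/48)/(1/4)) = -0.13157
  P(4)·log₂(P(4)/Q(4)) = (29/48)·log₂((29/48)/(1/4)) = 0.76912

D_KL(P||Q) = -0.07469 + 0.03128 - 0.13157 + 0.76912 = 0.59414 ≈ 0.5941 bits

D_KL(Q||P) = Σ Q(x) log₂(Q(x)/P(x))

Computing term by term:
  Q(1)·log₂(Q(1)/P(1)) = (1/4)·log₂((1/4)/(1/48)) = 0.89624
  Q(2)·log₂(Q(2)/P(2)) = (1/4)·log₂((1/4)/(13/48)) = -0.02887
  Q(3)·log₂(Q(3)/P(3)) = (1/4)·log₂((1/4)/(5/48)) = 0.31576
  Q(4)·log₂(Q(4)/P(4)) = (1/4)·log₂((1/4)/(29/48)) = -0.31825

D_KL(Q||P) = 0.89624 - 0.02887 + 0.31576 - 0.31825 = 0.86488 ≈ 0.8649 bits

These are NOT equal (difference: 0.2708 bits). KL divergence is asymmetric: D_KL(P||Q) ≠ D_KL(Q||P) in general.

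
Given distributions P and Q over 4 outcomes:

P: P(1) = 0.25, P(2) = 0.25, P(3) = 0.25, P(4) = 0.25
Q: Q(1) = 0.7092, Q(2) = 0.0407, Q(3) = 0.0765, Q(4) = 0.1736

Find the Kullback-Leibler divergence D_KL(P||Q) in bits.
0.8373 bits

D_KL(P||Q) = Σ P(x) log₂(P(x)/Q(x))

Computing term by term:
  P(1)·log₂(P(1)/Q(1)) = 0.25·log₂(0.25/0.7092) = -0.37607
  P(2)·log₂(P(2)/Q(2)) = 0.25·log₂(0.25/0.0407) = 0.65471
  P(3)·log₂(P(3)/Q(3)) = 0.25·log₂(0.25/0.0765) = 0.42710
  P(4)·log₂(P(4)/Q(4)) = 0.25·log₂(0.25/0.1736) = 0.13154

D_KL(P||Q) = -0.37607 + 0.65471 + 0.42710 + 0.13154 = 0.83728 ≈ 0.8373 bits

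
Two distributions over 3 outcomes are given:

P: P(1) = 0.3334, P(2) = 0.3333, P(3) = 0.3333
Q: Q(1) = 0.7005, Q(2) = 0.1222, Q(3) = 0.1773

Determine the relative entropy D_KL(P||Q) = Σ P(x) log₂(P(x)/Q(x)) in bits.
0.4289 bits

D_KL(P||Q) = Σ P(x) log₂(P(x)/Q(x))

Computing term by term:
  P(1)·log₂(P(1)/Q(1)) = 0.3334·log₂(0.3334/0.7005) = -0.35712
  P(2)·log₂(P(2)/Q(2)) = 0.3333·log₂(0.3333/0.1222) = 0.48248
  P(3)·log₂(P(3)/Q(3)) = 0.3333·log₂(0.3333/0.1773) = 0.30351

D_KL(P||Q) = -0.35712 + 0.48248 + 0.30351 = 0.42887 ≈ 0.4289 bits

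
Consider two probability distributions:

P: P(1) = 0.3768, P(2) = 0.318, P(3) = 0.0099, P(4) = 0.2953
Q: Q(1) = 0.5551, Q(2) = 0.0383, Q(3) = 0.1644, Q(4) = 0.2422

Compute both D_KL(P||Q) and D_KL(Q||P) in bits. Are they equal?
D_KL(P||Q) = 0.8048 bits, D_KL(Q||P) = 0.7905 bits. No, they are not equal.

D_KL(P||Q) = Σ P(x) log₂(P(x)/Q(x))

Computing term by term:
  P(1)·log₂(P(1)/Q(1)) = 0.3768·log₂(0.3768/0.5551) = -0.21061
  P(2)·log₂(P(2)/Q(2)) = 0.318·log₂(0.318/0.0383) = 0.97105
  P(3)·log₂(P(3)/Q(3)) = 0.0099·log₂(0.0099/0.1644) = -0.04013
  P(4)·log₂(P(4)/Q(4)) = 0.2953·log₂(0.2953/0.2422) = 0.08445

D_KL(P||Q) = -0.21061 + 0.97105 - 0.04013 + 0.08445 = 0.80476 ≈ 0.8048 bits

D_KL(Q||P) = Σ Q(x) log₂(Q(x)/P(x))

Computing term by term:
  Q(1)·log₂(Q(1)/P(1)) = 0.5551·log₂(0.5551/0.3768) = 0.31027
  Q(2)·log₂(Q(2)/P(2)) = 0.0383·log₂(0.0383/0.318) = -0.11695
  Q(3)·log₂(Q(3)/P(3)) = 0.1644·log₂(0.1644/0.0099) = 0.66642
  Q(4)·log₂(Q(4)/P(4)) = 0.2422·log₂(0.2422/0.2953) = -0.06926

D_KL(Q||P) = 0.31027 - 0.11695 + 0.66642 - 0.06926 = 0.79048 ≈ 0.7905 bits

These are NOT equal (difference: 0.0143 bits). KL divergence is asymmetric: D_KL(P||Q) ≠ D_KL(Q||P) in general.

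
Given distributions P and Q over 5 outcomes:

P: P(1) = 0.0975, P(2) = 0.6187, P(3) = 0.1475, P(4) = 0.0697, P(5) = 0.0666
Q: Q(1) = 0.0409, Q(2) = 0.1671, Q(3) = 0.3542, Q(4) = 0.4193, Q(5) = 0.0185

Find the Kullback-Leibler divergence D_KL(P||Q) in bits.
1.0469 bits

D_KL(P||Q) = Σ P(x) log₂(P(x)/Q(x))

Computing term by term:
  P(1)·log₂(P(1)/Q(1)) = 0.0975·log₂(0.0975/0.0409) = 0.12220
  P(2)·log₂(P(2)/Q(2)) = 0.6187·log₂(0.6187/0.1671) = 1.16843
  P(3)·log₂(P(3)/Q(3)) = 0.1475·log₂(0.1475/0.3542) = -0.18642
  P(4)·log₂(P(4)/Q(4)) = 0.0697·log₂(0.0697/0.4193) = -0.18044
  P(5)·log₂(P(5)/Q(5)) = 0.0666·log₂(0.0666/0.0185) = 0.12308

D_KL(P||Q) = 0.12220 + 1.16843 - 0.18642 - 0.18044 + 0.12308 = 1.04685 ≈ 1.0469 bits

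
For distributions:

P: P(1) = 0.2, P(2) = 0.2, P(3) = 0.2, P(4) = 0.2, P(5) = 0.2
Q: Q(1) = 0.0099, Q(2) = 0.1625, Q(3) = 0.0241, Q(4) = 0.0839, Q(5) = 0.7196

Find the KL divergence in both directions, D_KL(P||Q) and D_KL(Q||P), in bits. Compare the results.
D_KL(P||Q) = 1.4190 bits, D_KL(Q||P) = 1.0589 bits. D_KL(P||Q) is larger than D_KL(Q||P) by 0.3601 bits; the two directions differ.

D_KL(P||Q) = Σ P(x) log₂(P(x)/Q(x))

Computing term by term:
  P(1)·log₂(P(1)/Q(1)) = 0.2·log₂(0.2/0.0099) = 0.86729
  P(2)·log₂(P(2)/Q(2)) = 0.2·log₂(0.2/0.1625) = 0.05991
  P(3)·log₂(P(3)/Q(3)) = 0.2·log₂(0.2/0.0241) = 0.61058
  P(4)·log₂(P(4)/Q(4)) = 0.2·log₂(0.2/0.0839) = 0.25065
  P(5)·log₂(P(5)/Q(5)) = 0.2·log₂(0.2/0.7196) = -0.36944

D_KL(P||Q) = 0.86729 + 0.05991 + 0.61058 + 0.25065 - 0.36944 = 1.41899 ≈ 1.4190 bits

D_KL(Q||P) = Σ Q(x) log₂(Q(x)/P(x))

Computing term by term:
  Q(1)·log₂(Q(1)/P(1)) = 0.0099·log₂(0.0099/0.2) = -0.04293
  Q(2)·log₂(Q(2)/P(2)) = 0.1625·log₂(0.1625/0.2) = -0.04868
  Q(3)·log₂(Q(3)/P(3)) = 0.0241·log₂(0.0241/0.2) = -0.07357
  Q(4)·log₂(Q(4)/P(4)) = 0.0839·log₂(0.0839/0.2) = -0.10515
  Q(5)·log₂(Q(5)/P(5)) = 0.7196·log₂(0.7196/0.2) = 1.32924

D_KL(Q||P) = -0.04293 - 0.04868 - 0.07357 - 0.10515 + 1.32924 = 1.05891 ≈ 1.0589 bits

These are NOT equal (difference: 0.3601 bits). KL divergence is asymmetric: D_KL(P||Q) ≠ D_KL(Q||P) in general.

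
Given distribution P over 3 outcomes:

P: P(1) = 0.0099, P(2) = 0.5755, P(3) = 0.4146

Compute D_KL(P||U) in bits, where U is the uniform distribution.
0.5337 bits

U(i) = 1/3 for all i

D_KL(P||U) = Σ P(x) log₂(P(x) / (1/3))
           = Σ P(x) log₂(P(x)) + log₂(3)
           = log₂(3) - H(P)

H(P) = -Σ P(x) log₂(P(x)):
  -P(1)·log₂(P(1)) = -(0.0099)·log₂(0.0099) = 0.06592
  -P(2)·log₂(P(2)) = -(0.5755)·log₂(0.5755) = 0.45874
  -P(3)·log₂(P(3)) = -(0.4146)·log₂(0.4146) = 0.52663
H(P) = 0.06592 + 0.45874 + 0.52663 = 1.05129 bits

log₂(3) = 1.58496 bits

D_KL(P||U) = 1.58496 - 1.05129 = 0.53367 ≈ 0.5337 bits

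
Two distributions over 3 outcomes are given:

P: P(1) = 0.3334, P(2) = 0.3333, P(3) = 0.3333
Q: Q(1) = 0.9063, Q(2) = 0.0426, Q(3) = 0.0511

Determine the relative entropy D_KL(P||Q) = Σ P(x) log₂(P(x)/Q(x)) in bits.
1.4099 bits

D_KL(P||Q) = Σ P(x) log₂(P(x)/Q(x))

Computing term by term:
  P(1)·log₂(P(1)/Q(1)) = 0.3334·log₂(0.3334/0.9063) = -0.48101
  P(2)·log₂(P(2)/Q(2)) = 0.3333·log₂(0.3333/0.0426) = 0.98920
  P(3)·log₂(P(3)/Q(3)) = 0.3333·log₂(0.3333/0.0511) = 0.90172

D_KL(P||Q) = -0.48101 + 0.98920 + 0.90172 = 1.40991 ≈ 1.4099 bits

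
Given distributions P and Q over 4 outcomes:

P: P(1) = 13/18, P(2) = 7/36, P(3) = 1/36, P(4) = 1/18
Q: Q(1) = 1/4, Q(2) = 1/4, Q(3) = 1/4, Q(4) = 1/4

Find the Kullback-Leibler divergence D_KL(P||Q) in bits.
0.8263 bits

D_KL(P||Q) = Σ P(x) log₂(P(x)/Q(x))

Computing term by term:
  P(1)·log₂(P(1)/Q(1)) = (13/18)·log₂((13/18)/(1/4)) = 1.10537
  P(2)·log₂(P(2)/Q(2)) = (7/36)·log₂((7/36)/(1/4)) = -0.07050
  P(3)·log₂(P(3)/Q(3)) = (1/36)·log₂((1/36)/(1/4)) = -0.08805
  P(4)·log₂(P(4)/Q(4)) = (1/18)·log₂((1/18)/(1/4)) = -0.12055

D_KL(P||Q) = 1.10537 - 0.07050 - 0.08805 - 0.12055 = 0.82627 ≈ 0.8263 bits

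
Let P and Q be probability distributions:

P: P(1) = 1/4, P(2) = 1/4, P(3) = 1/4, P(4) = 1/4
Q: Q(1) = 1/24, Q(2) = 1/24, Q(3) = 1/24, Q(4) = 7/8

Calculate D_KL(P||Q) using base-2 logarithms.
1.4869 bits

D_KL(P||Q) = Σ P(x) log₂(P(x)/Q(x))

Computing term by term:
  P(1)·log₂(P(1)/Q(1)) = (1/4)·log₂((1/4)/(1/24)) = 0.64624
  P(2)·log₂(P(2)/Q(2)) = (1/4)·log₂((1/4)/(1/24)) = 0.64624
  P(3)·log₂(P(3)/Q(3)) = (1/4)·log₂((1/4)/(1/24)) = 0.64624
  P(4)·log₂(P(4)/Q(4)) = (1/4)·log₂((1/4)/(7/8)) = -0.45184

D_KL(P||Q) = 0.64624 + 0.64624 + 0.64624 - 0.45184 = 1.48688 ≈ 1.4869 bits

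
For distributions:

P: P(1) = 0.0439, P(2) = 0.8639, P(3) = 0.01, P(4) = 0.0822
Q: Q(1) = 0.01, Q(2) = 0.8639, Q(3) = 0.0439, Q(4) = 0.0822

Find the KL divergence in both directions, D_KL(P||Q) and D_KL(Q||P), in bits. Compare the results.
D_KL(P||Q) = 0.0724 bits, D_KL(Q||P) = 0.0724 bits. The two directions give exactly the same value for this pair.

D_KL(P||Q) = Σ P(x) log₂(P(x)/Q(x))

Computing term by term:
  P(1)·log₂(P(1)/Q(1)) = 0.0439·log₂(0.0439/0.01) = 0.09369
  P(2)·log₂(P(2)/Q(2)) = 0.8639·log₂(0.8639/0.8639) = 0.00000
  P(3)·log₂(P(3)/Q(3)) = 0.01·log₂(0.01/0.0439) = -0.02134
  P(4)·log₂(P(4)/Q(4)) = 0.0822·log₂(0.0822/0.0822) = 0.00000

D_KL(P||Q) = 0.09369 + 0.00000 - 0.02134 + 0.00000 = 0.07235 ≈ 0.0724 bits

D_KL(Q||P) = Σ Q(x) log₂(Q(x)/P(x))

Computing term by term:
  Q(1)·log₂(Q(1)/P(1)) = 0.01·log₂(0.01/0.0439) = -0.02134
  Q(2)·log₂(Q(2)/P(2)) = 0.8639·log₂(0.8639/0.8639) = 0.00000
  Q(3)·log₂(Q(3)/P(3)) = 0.0439·log₂(0.0439/0.01) = 0.09369
  Q(4)·log₂(Q(4)/P(4)) = 0.0822·log₂(0.0822/0.0822) = 0.00000

D_KL(Q||P) = -0.02134 + 0.00000 + 0.09369 + 0.00000 = 0.07235 ≈ 0.0724 bits

These ARE equal here. Q is P with outcomes relabeled (Q(1) = P(3), Q(3) = P(1)) by a relabeling that is its own inverse, so the two sums contain exactly the same terms in a different order. This is a special case — KL divergence is not symmetric in general: D_KL(P||Q) ≠ D_KL(Q||P) for most P, Q.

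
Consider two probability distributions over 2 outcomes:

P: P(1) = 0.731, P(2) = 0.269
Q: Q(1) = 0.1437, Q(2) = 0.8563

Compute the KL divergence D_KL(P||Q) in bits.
1.2662 bits

D_KL(P||Q) = Σ P(x) log₂(P(x)/Q(x))

Computing term by term:
  P(1)·log₂(P(1)/Q(1)) = 0.731·log₂(0.731/0.1437) = 1.71552
  P(2)·log₂(P(2)/Q(2)) = 0.269·log₂(0.269/0.8563) = -0.44937

D_KL(P||Q) = 1.71552 - 0.44937 = 1.26615 ≈ 1.2662 bits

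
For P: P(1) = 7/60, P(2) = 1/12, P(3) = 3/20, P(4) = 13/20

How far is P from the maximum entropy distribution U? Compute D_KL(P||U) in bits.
0.5251 bits

U(i) = 1/4 for all i

D_KL(P||U) = Σ P(x) log₂(P(x) / (1/4))
           = Σ P(x) log₂(P(x)) + log₂(4)
           = log₂(4) - H(P)

H(P) = -Σ P(x) log₂(P(x)):
  -P(1)·log₂(P(1)) = -(7/60)·log₂(7/60) = 0.36161
  -P(2)·log₂(P(2)) = -(1/12)·log₂(1/12) = 0.29875
  -P(3)·log₂(P(3)) = -(3/20)·log₂(3/20) = 0.41054
  -P(4)·log₂(P(4)) = -(13/20)·log₂(13/20) = 0.40397
H(P) = 0.36161 + 0.29875 + 0.41054 + 0.40397 = 1.47487 bits

log₂(4) = 2.00000 bits

D_KL(P||U) = 2.00000 - 1.47487 = 0.52513 ≈ 0.5251 bits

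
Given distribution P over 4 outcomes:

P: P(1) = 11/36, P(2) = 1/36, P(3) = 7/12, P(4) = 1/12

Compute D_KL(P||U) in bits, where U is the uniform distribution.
0.5814 bits

U(i) = 1/4 for all i

D_KL(P||U) = Σ P(x) log₂(P(x) / (1/4))
           = Σ P(x) log₂(P(x)) + log₂(4)
           = log₂(4) - H(P)

H(P) = -Σ P(x) log₂(P(x)):
  -P(1)·log₂(P(1)) = -(11/36)·log₂(11/36) = 0.52265
  -P(2)·log₂(P(2)) = -(1/36)·log₂(1/36) = 0.14361
  -P(3)·log₂(P(3)) = -(7/12)·log₂(7/12) = 0.45360
  -P(4)·log₂(P(4)) = -(1/12)·log₂(1/12) = 0.29875
H(P) = 0.52265 + 0.14361 + 0.45360 + 0.29875 = 1.41861 bits

log₂(4) = 2.00000 bits

D_KL(P||U) = 2.00000 - 1.41861 = 0.58139 ≈ 0.5814 bits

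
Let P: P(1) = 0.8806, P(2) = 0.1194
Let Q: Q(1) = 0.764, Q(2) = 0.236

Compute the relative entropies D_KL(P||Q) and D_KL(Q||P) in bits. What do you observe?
D_KL(P||Q) = 0.0631 bits, D_KL(Q||P) = 0.0754 bits. The two directions give different values (D_KL(Q||P) exceeds D_KL(P||Q) by 0.0123 bits): KL divergence is asymmetric.

D_KL(P||Q) = Σ P(x) log₂(P(x)/Q(x))

Computing term by term:
  P(1)·log₂(P(1)/Q(1)) = 0.8806·log₂(0.8806/0.764) = 0.18045
  P(2)·log₂(P(2)/Q(2)) = 0.1194·log₂(0.1194/0.236) = -0.11737

D_KL(P||Q) = 0.18045 - 0.11737 = 0.06308 ≈ 0.0631 bits

D_KL(Q||P) = Σ Q(x) log₂(Q(x)/P(x))

Computing term by term:
  Q(1)·log₂(Q(1)/P(1)) = 0.764·log₂(0.764/0.8806) = -0.15655
  Q(2)·log₂(Q(2)/P(2)) = 0.236·log₂(0.236/0.1194) = 0.23198

D_KL(Q||P) = -0.15655 + 0.23198 = 0.07543 ≈ 0.0754 bits

These are NOT equal (difference: 0.0123 bits). KL divergence is asymmetric: D_KL(P||Q) ≠ D_KL(Q||P) in general.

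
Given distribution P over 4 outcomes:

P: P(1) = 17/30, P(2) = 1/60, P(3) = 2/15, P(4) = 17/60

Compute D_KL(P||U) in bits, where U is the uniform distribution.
0.5341 bits

U(i) = 1/4 for all i

D_KL(P||U) = Σ P(x) log₂(P(x) / (1/4))
           = Σ P(x) log₂(P(x)) + log₂(4)
           = log₂(4) - H(P)

H(P) = -Σ P(x) log₂(P(x)):
  -P(1)·log₂(P(1)) = -(17/30)·log₂(17/30) = 0.46434
  -P(2)·log₂(P(2)) = -(1/60)·log₂(1/60) = 0.09845
  -P(3)·log₂(P(3)) = -(2/15)·log₂(2/15) = 0.38759
  -P(4)·log₂(P(4)) = -(17/60)·log₂(17/60) = 0.51550
H(P) = 0.46434 + 0.09845 + 0.38759 + 0.51550 = 1.46588 bits

log₂(4) = 2.00000 bits

D_KL(P||U) = 2.00000 - 1.46588 = 0.53412 ≈ 0.5341 bits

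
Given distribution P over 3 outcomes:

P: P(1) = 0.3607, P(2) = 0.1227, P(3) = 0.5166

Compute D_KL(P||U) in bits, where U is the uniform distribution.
0.1907 bits

U(i) = 1/3 for all i

D_KL(P||U) = Σ P(x) log₂(P(x) / (1/3))
           = Σ P(x) log₂(P(x)) + log₂(3)
           = log₂(3) - H(P)

H(P) = -Σ P(x) log₂(P(x)):
  -P(1)·log₂(P(1)) = -(0.3607)·log₂(0.3607) = 0.53064
  -P(2)·log₂(P(2)) = -(0.1227)·log₂(0.1227) = 0.37139
  -P(3)·log₂(P(3)) = -(0.5166)·log₂(0.5166) = 0.49226
H(P) = 0.53064 + 0.37139 + 0.49226 = 1.39429 bits

log₂(3) = 1.58496 bits

D_KL(P||U) = 1.58496 - 1.39429 = 0.19067 ≈ 0.1907 bits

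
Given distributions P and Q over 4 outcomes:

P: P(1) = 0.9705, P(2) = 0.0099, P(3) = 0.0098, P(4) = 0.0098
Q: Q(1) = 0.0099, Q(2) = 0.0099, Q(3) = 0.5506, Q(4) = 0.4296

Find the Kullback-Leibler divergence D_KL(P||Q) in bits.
6.3096 bits

D_KL(P||Q) = Σ P(x) log₂(P(x)/Q(x))

Computing term by term:
  P(1)·log₂(P(1)/Q(1)) = 0.9705·log₂(0.9705/0.0099) = 6.42001
  P(2)·log₂(P(2)/Q(2)) = 0.0099·log₂(0.0099/0.0099) = 0.00000
  P(3)·log₂(P(3)/Q(3)) = 0.0098·log₂(0.0098/0.5506) = -0.05696
  P(4)·log₂(P(4)/Q(4)) = 0.0098·log₂(0.0098/0.4296) = -0.05345

D_KL(P||Q) = 6.42001 + 0.00000 - 0.05696 - 0.05345 = 6.30960 ≈ 6.3096 bits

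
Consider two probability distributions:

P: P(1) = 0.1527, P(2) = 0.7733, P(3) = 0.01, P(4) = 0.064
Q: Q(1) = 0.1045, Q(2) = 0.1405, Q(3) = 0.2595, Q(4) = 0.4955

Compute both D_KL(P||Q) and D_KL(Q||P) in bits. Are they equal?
D_KL(P||Q) = 1.7503 bits, D_KL(Q||P) = 2.2793 bits. No, they are not equal.

D_KL(P||Q) = Σ P(x) log₂(P(x)/Q(x))

Computing term by term:
  P(1)·log₂(P(1)/Q(1)) = 0.1527·log₂(0.1527/0.1045) = 0.08356
  P(2)·log₂(P(2)/Q(2)) = 0.7733·log₂(0.7733/0.1405) = 1.90267
  P(3)·log₂(P(3)/Q(3)) = 0.01·log₂(0.01/0.2595) = -0.04698
  P(4)·log₂(P(4)/Q(4)) = 0.064·log₂(0.064/0.4955) = -0.18898

D_KL(P||Q) = 0.08356 + 1.90267 - 0.04698 - 0.18898 = 1.75027 ≈ 1.7503 bits

D_KL(Q||P) = Σ Q(x) log₂(Q(x)/P(x))

Computing term by term:
  Q(1)·log₂(Q(1)/P(1)) = 0.1045·log₂(0.1045/0.1527) = -0.05718
  Q(2)·log₂(Q(2)/P(2)) = 0.1405·log₂(0.1405/0.7733) = -0.34569
  Q(3)·log₂(Q(3)/P(3)) = 0.2595·log₂(0.2595/0.01) = 1.21904
  Q(4)·log₂(Q(4)/P(4)) = 0.4955·log₂(0.4955/0.064) = 1.46308

D_KL(Q||P) = -0.05718 - 0.34569 + 1.21904 + 1.46308 = 2.27925 ≈ 2.2793 bits

These are NOT equal (difference: 0.5290 bits). KL divergence is asymmetric: D_KL(P||Q) ≠ D_KL(Q||P) in general.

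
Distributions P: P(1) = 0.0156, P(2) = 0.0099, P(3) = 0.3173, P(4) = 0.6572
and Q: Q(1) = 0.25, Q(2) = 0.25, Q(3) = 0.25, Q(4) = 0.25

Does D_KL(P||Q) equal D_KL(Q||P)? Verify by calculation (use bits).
D_KL(P||Q) = 0.9170 bits, D_KL(Q||P) = 1.7306 bits. No — D_KL(P||Q) ≠ D_KL(Q||P) for this pair.

D_KL(P||Q) = Σ P(x) log₂(P(x)/Q(x))

Computing term by term:
  P(1)·log₂(P(1)/Q(1)) = 0.0156·log₂(0.0156/0.25) = -0.06244
  P(2)·log₂(P(2)/Q(2)) = 0.0099·log₂(0.0099/0.25) = -0.04612
  P(3)·log₂(P(3)/Q(3)) = 0.3173·log₂(0.3173/0.25) = 0.10913
  P(4)·log₂(P(4)/Q(4)) = 0.6572·log₂(0.6572/0.25) = 0.91640

D_KL(P||Q) = -0.06244 - 0.04612 + 0.10913 + 0.91640 = 0.91697 ≈ 0.9170 bits

D_KL(Q||P) = Σ Q(x) log₂(Q(x)/P(x))

Computing term by term:
  Q(1)·log₂(Q(1)/P(1)) = 0.25·log₂(0.25/0.0156) = 1.00058
  Q(2)·log₂(Q(2)/P(2)) = 0.25·log₂(0.25/0.0099) = 1.16459
  Q(3)·log₂(Q(3)/P(3)) = 0.25·log₂(0.25/0.3173) = -0.08598
  Q(4)·log₂(Q(4)/P(4)) = 0.25·log₂(0.25/0.6572) = -0.34860

D_KL(Q||P) = 1.00058 + 1.16459 - 0.08598 - 0.34860 = 1.73059 ≈ 1.7306 bits

These are NOT equal (difference: 0.8136 bits). KL divergence is asymmetric: D_KL(P||Q) ≠ D_KL(Q||P) in general.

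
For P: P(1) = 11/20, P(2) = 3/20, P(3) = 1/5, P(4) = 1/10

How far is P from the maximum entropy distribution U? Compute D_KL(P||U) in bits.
0.3185 bits

U(i) = 1/4 for all i

D_KL(P||U) = Σ P(x) log₂(P(x) / (1/4))
           = Σ P(x) log₂(P(x)) + log₂(4)
           = log₂(4) - H(P)

H(P) = -Σ P(x) log₂(P(x)):
  -P(1)·log₂(P(1)) = -(11/20)·log₂(11/20) = 0.47437
  -P(2)·log₂(P(2)) = -(3/20)·log₂(3/20) = 0.41054
  -P(3)·log₂(P(3)) = -(1/5)·log₂(1/5) = 0.46439
  -P(4)·log₂(P(4)) = -(1/10)·log₂(1/10) = 0.33219
H(P) = 0.47437 + 0.41054 + 0.46439 + 0.33219 = 1.68149 bits

log₂(4) = 2.00000 bits

D_KL(P||U) = 2.00000 - 1.68149 = 0.31851 ≈ 0.3185 bits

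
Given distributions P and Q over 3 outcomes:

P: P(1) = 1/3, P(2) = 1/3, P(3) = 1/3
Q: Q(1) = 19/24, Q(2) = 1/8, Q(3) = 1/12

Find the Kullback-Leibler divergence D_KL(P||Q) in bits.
0.7224 bits

D_KL(P||Q) = Σ P(x) log₂(P(x)/Q(x))

Computing term by term:
  P(1)·log₂(P(1)/Q(1)) = (1/3)·log₂((1/3)/(19/24)) = -0.41598
  P(2)·log₂(P(2)/Q(2)) = (1/3)·log₂((1/3)/(1/8)) = 0.47168
  P(3)·log₂(P(3)/Q(3)) = (1/3)·log₂((1/3)/(1/12)) = 0.66667

D_KL(P||Q) = -0.41598 + 0.47168 + 0.66667 = 0.72237 ≈ 0.7224 bits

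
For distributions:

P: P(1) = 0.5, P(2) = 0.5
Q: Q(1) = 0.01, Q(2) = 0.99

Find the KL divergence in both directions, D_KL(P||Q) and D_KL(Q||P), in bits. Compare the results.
D_KL(P||Q) = 2.3292 bits, D_KL(Q||P) = 0.9192 bits. D_KL(P||Q) is larger than D_KL(Q||P) by 1.4100 bits; the two directions differ.

D_KL(P||Q) = Σ P(x) log₂(P(x)/Q(x))

Computing term by term:
  P(1)·log₂(P(1)/Q(1)) = 0.5·log₂(0.5/0.01) = 2.82193
  P(2)·log₂(P(2)/Q(2)) = 0.5·log₂(0.5/0.99) = -0.49275

D_KL(P||Q) = 2.82193 - 0.49275 = 2.32918 ≈ 2.3292 bits

D_KL(Q||P) = Σ Q(x) log₂(Q(x)/P(x))

Computing term by term:
  Q(1)·log₂(Q(1)/P(1)) = 0.01·log₂(0.01/0.5) = -0.05644
  Q(2)·log₂(Q(2)/P(2)) = 0.99·log₂(0.99/0.5) = 0.97565

D_KL(Q||P) = -0.05644 + 0.97565 = 0.91921 ≈ 0.9192 bits

These are NOT equal (difference: 1.4100 bits). KL divergence is asymmetric: D_KL(P||Q) ≠ D_KL(Q||P) in general.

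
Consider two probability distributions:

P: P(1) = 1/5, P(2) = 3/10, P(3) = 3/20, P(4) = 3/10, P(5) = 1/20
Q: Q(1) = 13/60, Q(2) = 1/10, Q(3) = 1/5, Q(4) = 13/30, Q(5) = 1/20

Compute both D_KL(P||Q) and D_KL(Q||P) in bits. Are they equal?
D_KL(P||Q) = 0.2310 bits, D_KL(Q||P) = 0.1794 bits. No, they are not equal.

D_KL(P||Q) = Σ P(x) log₂(P(x)/Q(x))

Computing term by term:
  P(1)·log₂(P(1)/Q(1)) = (1/5)·log₂((1/5)/(13/60)) = -0.02310
  P(2)·log₂(P(2)/Q(2)) = (3/10)·log₂((3/10)/(1/10)) = 0.47549
  P(3)·log₂(P(3)/Q(3)) = (3/20)·log₂((3/20)/(1/5)) = -0.06226
  P(4)·log₂(P(4)/Q(4)) = (3/10)·log₂((3/10)/(13/30)) = -0.15915
  P(5)·log₂(P(5)/Q(5)) = (1/20)·log₂((1/20)/(1/20)) = 0.00000

D_KL(P||Q) = -0.02310 + 0.47549 - 0.06226 - 0.15915 + 0.00000 = 0.23098 ≈ 0.2310 bits

D_KL(Q||P) = Σ Q(x) log₂(Q(x)/P(x))

Computing term by term:
  Q(1)·log₂(Q(1)/P(1)) = (13/60)·log₂((13/60)/(1/5)) = 0.02502
  Q(2)·log₂(Q(2)/P(2)) = (1/10)·log₂((1/10)/(3/10)) = -0.15850
  Q(3)·log₂(Q(3)/P(3)) = (1/5)·log₂((1/5)/(3/20)) = 0.08301
  Q(4)·log₂(Q(4)/P(4)) = (13/30)·log₂((13/30)/(3/10)) = 0.22989
  Q(5)·log₂(Q(5)/P(5)) = (1/20)·log₂((1/20)/(1/20)) = 0.00000

D_KL(Q||P) = 0.02502 - 0.15850 + 0.08301 + 0.22989 + 0.00000 = 0.17942 ≈ 0.1794 bits

These are NOT equal (difference: 0.0516 bits). KL divergence is asymmetric: D_KL(P||Q) ≠ D_KL(Q||P) in general.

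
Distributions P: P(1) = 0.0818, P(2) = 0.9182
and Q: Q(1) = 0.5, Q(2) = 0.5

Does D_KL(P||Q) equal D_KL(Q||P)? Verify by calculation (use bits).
D_KL(P||Q) = 0.5915 bits, D_KL(Q||P) = 0.8674 bits. No — D_KL(P||Q) ≠ D_KL(Q||P) for this pair.

D_KL(P||Q) = Σ P(x) log₂(P(x)/Q(x))

Computing term by term:
  P(1)·log₂(P(1)/Q(1)) = 0.0818·log₂(0.0818/0.5) = -0.21364
  P(2)·log₂(P(2)/Q(2)) = 0.9182·log₂(0.9182/0.5) = 0.80515

D_KL(P||Q) = -0.21364 + 0.80515 = 0.59151 ≈ 0.5915 bits

D_KL(Q||P) = Σ Q(x) log₂(Q(x)/P(x))

Computing term by term:
  Q(1)·log₂(Q(1)/P(1)) = 0.5·log₂(0.5/0.0818) = 1.30588
  Q(2)·log₂(Q(2)/P(2)) = 0.5·log₂(0.5/0.9182) = -0.43844

D_KL(Q||P) = 1.30588 - 0.43844 = 0.86744 ≈ 0.8674 bits

These are NOT equal (difference: 0.2759 bits). KL divergence is asymmetric: D_KL(P||Q) ≠ D_KL(Q||P) in general.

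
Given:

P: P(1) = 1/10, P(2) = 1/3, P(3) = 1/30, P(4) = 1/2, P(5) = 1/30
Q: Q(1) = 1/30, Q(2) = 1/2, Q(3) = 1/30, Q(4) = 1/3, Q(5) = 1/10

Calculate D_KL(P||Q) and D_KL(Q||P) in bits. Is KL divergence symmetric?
D_KL(P||Q) = 0.2032 bits, D_KL(Q||P) = 0.2032 bits. The two values coincide for this particular pair, but no — KL divergence is not symmetric in general.

D_KL(P||Q) = Σ P(x) log₂(P(x)/Q(x))

Computing term by term:
  P(1)·log₂(P(1)/Q(1)) = (1/10)·log₂((1/10)/(1/30)) = 0.15850
  P(2)·log₂(P(2)/Q(2)) = (1/3)·log₂((1/3)/(1/2)) = -0.19499
  P(3)·log₂(P(3)/Q(3)) = (1/30)·log₂((1/30)/(1/30)) = 0.00000
  P(4)·log₂(P(4)/Q(4)) = (1/2)·log₂((1/2)/(1/3)) = 0.29248
  P(5)·log₂(P(5)/Q(5)) = (1/30)·log₂((1/30)/(1/10)) = -0.05283

D_KL(P||Q) = 0.15850 - 0.19499 + 0.00000 + 0.29248 - 0.05283 = 0.20316 ≈ 0.2032 bits

D_KL(Q||P) = Σ Q(x) log₂(Q(x)/P(x))

Computing term by term:
  Q(1)·log₂(Q(1)/P(1)) = (1/30)·log₂((1/30)/(1/10)) = -0.05283
  Q(2)·log₂(Q(2)/P(2)) = (1/2)·log₂((1/2)/(1/3)) = 0.29248
  Q(3)·log₂(Q(3)/P(3)) = (1/30)·log₂((1/30)/(1/30)) = 0.00000
  Q(4)·log₂(Q(4)/P(4)) = (1/3)·log₂((1/3)/(1/2)) = -0.19499
  Q(5)·log₂(Q(5)/P(5)) = (1/10)·log₂((1/10)/(1/30)) = 0.15850

D_KL(Q||P) = -0.05283 + 0.29248 + 0.00000 - 0.19499 + 0.15850 = 0.20316 ≈ 0.2032 bits

These ARE equal here. Q is P with outcomes relabeled (Q(1) = P(5), Q(2) = P(4), Q(4) = P(2), Q(5) = P(1)) by a relabeling that is its own inverse, so the two sums contain exactly the same terms in a different order. This is a special case — KL divergence is not symmetric in general: D_KL(P||Q) ≠ D_KL(Q||P) for most P, Q.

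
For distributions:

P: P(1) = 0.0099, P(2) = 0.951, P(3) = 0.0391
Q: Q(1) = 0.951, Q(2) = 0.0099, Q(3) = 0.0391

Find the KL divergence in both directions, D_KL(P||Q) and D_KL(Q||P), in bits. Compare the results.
D_KL(P||Q) = 6.1980 bits, D_KL(Q||P) = 6.1980 bits. The two directions give exactly the same value for this pair.

D_KL(P||Q) = Σ P(x) log₂(P(x)/Q(x))

Computing term by term:
  P(1)·log₂(P(1)/Q(1)) = 0.0099·log₂(0.0099/0.951) = -0.06520
  P(2)·log₂(P(2)/Q(2)) = 0.951·log₂(0.951/0.0099) = 6.26317
  P(3)·log₂(P(3)/Q(3)) = 0.0391·log₂(0.0391/0.0391) = 0.00000

D_KL(P||Q) = -0.06520 + 6.26317 + 0.00000 = 6.19797 ≈ 6.1980 bits

D_KL(Q||P) = Σ Q(x) log₂(Q(x)/P(x))

Computing term by term:
  Q(1)·log₂(Q(1)/P(1)) = 0.951·log₂(0.951/0.0099) = 6.26317
  Q(2)·log₂(Q(2)/P(2)) = 0.0099·log₂(0.0099/0.951) = -0.06520
  Q(3)·log₂(Q(3)/P(3)) = 0.0391·log₂(0.0391/0.0391) = 0.00000

D_KL(Q||P) = 6.26317 - 0.06520 + 0.00000 = 6.19797 ≈ 6.1980 bits

These ARE equal here. Q is P with outcomes relabeled (Q(1) = P(2), Q(2) = P(1)) by a relabeling that is its own inverse, so the two sums contain exactly the same terms in a different order. This is a special case — KL divergence is not symmetric in general: D_KL(P||Q) ≠ D_KL(Q||P) for most P, Q.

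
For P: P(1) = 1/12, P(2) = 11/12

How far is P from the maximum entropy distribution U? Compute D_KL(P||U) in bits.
0.5862 bits

U(i) = 1/2 for all i

D_KL(P||U) = Σ P(x) log₂(P(x) / (1/2))
           = Σ P(x) log₂(P(x)) + log₂(2)
           = log₂(2) - H(P)

H(P) = -Σ P(x) log₂(P(x)):
  -P(1)·log₂(P(1)) = -(1/12)·log₂(1/12) = 0.29875
  -P(2)·log₂(P(2)) = -(11/12)·log₂(11/12) = 0.11507
H(P) = 0.29875 + 0.11507 = 0.41382 bits

log₂(2) = 1.00000 bits

D_KL(P||U) = 1.00000 - 0.41382 = 0.58618 ≈ 0.5862 bits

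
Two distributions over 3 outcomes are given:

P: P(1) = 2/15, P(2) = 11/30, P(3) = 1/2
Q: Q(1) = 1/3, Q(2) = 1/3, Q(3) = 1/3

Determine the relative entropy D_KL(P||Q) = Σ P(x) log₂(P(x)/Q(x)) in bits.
0.1666 bits

D_KL(P||Q) = Σ P(x) log₂(P(x)/Q(x))

Computing term by term:
  P(1)·log₂(P(1)/Q(1)) = (2/15)·log₂((2/15)/(1/3)) = -0.17626
  P(2)·log₂(P(2)/Q(2)) = (11/30)·log₂((11/30)/(1/3)) = 0.05042
  P(3)·log₂(P(3)/Q(3)) = (1/2)·log₂((1/2)/(1/3)) = 0.29248

D_KL(P||Q) = -0.17626 + 0.05042 + 0.29248 = 0.16664 ≈ 0.1666 bits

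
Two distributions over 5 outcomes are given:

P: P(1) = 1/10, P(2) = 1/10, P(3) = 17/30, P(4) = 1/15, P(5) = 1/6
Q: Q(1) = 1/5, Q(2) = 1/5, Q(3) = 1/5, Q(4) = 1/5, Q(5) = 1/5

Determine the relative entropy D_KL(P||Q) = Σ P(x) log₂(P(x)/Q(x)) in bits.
0.5019 bits

D_KL(P||Q) = Σ P(x) log₂(P(x)/Q(x))

Computing term by term:
  P(1)·log₂(P(1)/Q(1)) = (1/10)·log₂((1/10)/(1/5)) = -0.10000
  P(2)·log₂(P(2)/Q(2)) = (1/10)·log₂((1/10)/(1/5)) = -0.10000
  P(3)·log₂(P(3)/Q(3)) = (17/30)·log₂((17/30)/(1/5)) = 0.85142
  P(4)·log₂(P(4)/Q(4)) = (1/15)·log₂((1/15)/(1/5)) = -0.10566
  P(5)·log₂(P(5)/Q(5)) = (1/6)·log₂((1/6)/(1/5)) = -0.04384

D_KL(P||Q) = -0.10000 - 0.10000 + 0.85142 - 0.10566 - 0.04384 = 0.50192 ≈ 0.5019 bits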